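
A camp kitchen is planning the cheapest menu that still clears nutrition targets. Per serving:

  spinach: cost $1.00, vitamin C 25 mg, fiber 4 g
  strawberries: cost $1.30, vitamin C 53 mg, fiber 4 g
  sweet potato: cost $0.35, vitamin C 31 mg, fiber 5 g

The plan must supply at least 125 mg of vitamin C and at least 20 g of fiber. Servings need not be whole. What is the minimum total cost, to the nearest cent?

$1.41

For a min-cost LP with two ≥-constraints, a basic feasible solution has at most two positive variables.
spinach only: max(125/25, 20/4) = 5 servings → $5.00.
strawberries only: max(125/53, 20/4) = 5 servings → $6.50.
sweet potato only: max(125/31, 20/5) = 4.032 servings → $1.41.
spinach + strawberries with both tight: 5 servings and 0 servings → $5.00.
spinach + sweet potato with both tight: 5 servings and 0 servings → $5.00.
strawberries + sweet potato with both tight: 0.03546 servings and 3.972 servings → $1.44.
So the least-cost plan costs $1.41.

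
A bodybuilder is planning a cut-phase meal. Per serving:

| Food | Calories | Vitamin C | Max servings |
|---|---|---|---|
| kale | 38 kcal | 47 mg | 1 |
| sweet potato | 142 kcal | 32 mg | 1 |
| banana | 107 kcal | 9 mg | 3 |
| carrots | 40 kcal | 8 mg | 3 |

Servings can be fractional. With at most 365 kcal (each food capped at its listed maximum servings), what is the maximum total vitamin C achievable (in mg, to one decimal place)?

108.5 mg

Vitamin C per kcal: kale 1.237, sweet potato 0.2254, carrots 0.2, banana 0.08411.
Take 1 serving of kale: uses 38 kcal, +47.0 mg vitamin C (running total 47.0 mg).
Take 1 serving of sweet potato: uses 142 kcal, +32.0 mg vitamin C (running total 79.0 mg).
Take 3 servings of carrots: uses 120 kcal, +24.0 mg vitamin C (running total 103.0 mg).
Take 0.6075 servings of banana: uses 65 kcal, +5.5 mg vitamin C (running total 108.5 mg).
Filling greedily by vitamin C-per-kcal is optimal for one linear limit, giving 108.5 mg.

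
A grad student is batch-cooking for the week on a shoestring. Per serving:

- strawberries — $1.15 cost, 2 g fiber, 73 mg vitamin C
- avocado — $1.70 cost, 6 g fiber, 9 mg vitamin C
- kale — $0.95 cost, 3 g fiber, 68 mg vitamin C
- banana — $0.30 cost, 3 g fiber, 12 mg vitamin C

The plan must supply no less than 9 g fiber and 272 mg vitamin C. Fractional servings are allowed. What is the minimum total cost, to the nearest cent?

$3.80

An LP optimum is at a vertex; with two nutrient constraints at most two foods are used. Check each candidate.
strawberries only: max(9/2, 272/73) = 4.5 servings → $5.17.
avocado only: max(9/6, 272/9) = 30.22 servings → $51.38.
kale only: max(9/3, 272/68) = 4 servings → $3.80.
banana only: max(9/3, 272/12) = 22.67 servings → $6.80.
strawberries + avocado with both tight: 3.693 servings and 0.269 servings → $4.70.
strawberries + kale with both tight: 2.458 servings and 1.361 servings → $4.12.
strawberries + banana with both tight: 3.631 servings and 0.5795 servings → $4.35.
avocado + kale: the both-tight solution has a negative serving — not a feasible corner.
avocado + banana: intersection lies outside the first quadrant.
kale + banana with both targets exact would need a negative amount; discard.
Cheapest feasible corner: $3.80.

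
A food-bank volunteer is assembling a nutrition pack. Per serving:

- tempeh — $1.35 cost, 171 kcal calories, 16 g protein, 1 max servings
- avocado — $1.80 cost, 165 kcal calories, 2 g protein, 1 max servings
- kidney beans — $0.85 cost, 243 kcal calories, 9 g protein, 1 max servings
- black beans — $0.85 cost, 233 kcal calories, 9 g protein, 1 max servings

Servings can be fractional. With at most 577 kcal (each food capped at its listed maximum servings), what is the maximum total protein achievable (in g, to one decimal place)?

31.4 g

Protein per kcal: tempeh 0.09357, black beans 0.03863, kidney beans 0.03704, avocado 0.01212.
Take 1 serving of tempeh: uses 171 kcal, +16.0 g protein (running total 16.0 g).
Take 1 serving of black beans: uses 233 kcal, +9.0 g protein (running total 25.0 g).
Take 0.7119 servings of kidney beans: uses 173 kcal, +6.4 g protein (running total 31.4 g).
Greedy by best ratio exhausts the calories allowance optimally: 31.4 g.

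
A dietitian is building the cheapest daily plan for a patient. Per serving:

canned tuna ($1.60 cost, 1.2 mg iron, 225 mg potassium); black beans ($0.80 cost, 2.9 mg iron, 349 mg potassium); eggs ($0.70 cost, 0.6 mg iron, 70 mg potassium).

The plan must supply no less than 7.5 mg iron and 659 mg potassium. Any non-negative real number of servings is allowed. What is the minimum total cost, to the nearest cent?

The cheapest plan sits at a corner of the feasible region — with two constraints it uses at most two foods.
canned tuna only: max(7.5/1.2, 659/225) = 6.25 servings → $10.00.
black beans only: max(7.5/2.9, 659/349) = 2.586 servings → $2.07.
eggs only: max(7.5/0.6, 659/70) = 12.5 servings → $8.75.
canned tuna + black beans with both targets exact would need a negative amount; discard.
canned tuna + eggs with both targets exact would need a negative amount; discard.
black beans + eggs: the both-tight solution has a negative serving — not a feasible corner.
Cheapest feasible corner: $2.07.

$2.07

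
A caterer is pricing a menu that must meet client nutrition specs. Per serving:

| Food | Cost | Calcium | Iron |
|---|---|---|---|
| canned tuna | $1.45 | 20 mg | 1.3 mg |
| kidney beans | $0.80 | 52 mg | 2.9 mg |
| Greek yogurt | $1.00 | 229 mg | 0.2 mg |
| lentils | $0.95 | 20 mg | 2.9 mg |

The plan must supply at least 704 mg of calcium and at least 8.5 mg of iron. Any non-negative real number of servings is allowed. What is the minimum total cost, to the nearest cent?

Minimising a linear cost over {calcium ≥ 704, iron ≥ 8.5, servings ≥ 0} — the optimum is at a vertex, using one or two foods.
canned tuna only: max(704/20, 8.5/1.3) = 35.2 servings → $51.04.
kidney beans only: max(704/52, 8.5/2.9) = 13.54 servings → $10.83.
Greek yogurt only: max(704/229, 8.5/0.2) = 42.5 servings → $42.50.
lentils only: max(704/20, 8.5/2.9) = 35.2 servings → $33.44.
canned tuna + kidney beans: the both-tight solution has a negative serving — not a feasible corner.
canned tuna + Greek yogurt with both tight: 6.148 servings and 2.537 servings → $11.45.
canned tuna + lentils with both targets exact would need a negative amount; discard.
kidney beans + Greek yogurt with both tight: 2.762 servings and 2.447 servings → $4.66.
kidney beans + lentils with both targets exact would need a negative amount; discard.
Greek yogurt + lentils with both tight: 2.835 servings and 2.735 servings → $5.43.
So the least-cost plan costs $4.66.

$4.66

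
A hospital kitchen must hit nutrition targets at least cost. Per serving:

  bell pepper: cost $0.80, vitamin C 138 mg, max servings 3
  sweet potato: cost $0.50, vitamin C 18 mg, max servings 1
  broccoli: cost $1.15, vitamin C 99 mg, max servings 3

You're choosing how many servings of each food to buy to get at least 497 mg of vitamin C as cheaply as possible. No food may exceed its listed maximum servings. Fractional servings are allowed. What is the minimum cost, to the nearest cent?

$3.36

Cost per mg of vitamin C: bell pepper $0.0058, broccoli $0.0116, sweet potato $0.0278.
Take 3 servings of bell pepper: +414.0 mg vitamin C for $2.40 (total $2.40, still need 83.0 mg).
Take 0.8384 servings of broccoli: +83.0 mg vitamin C for $0.96 (total $3.36, still need 0.0 mg).
Filling from the cheapest source first is optimal under one linear minimum: $3.36.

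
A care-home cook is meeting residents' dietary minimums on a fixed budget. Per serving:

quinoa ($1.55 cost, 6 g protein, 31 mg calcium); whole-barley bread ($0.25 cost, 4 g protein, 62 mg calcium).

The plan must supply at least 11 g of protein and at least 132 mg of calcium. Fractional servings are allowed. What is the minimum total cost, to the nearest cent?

At the optimum either one food covers both requirements or two foods hit both targets exactly; no other combination can be cheaper.
quinoa only: max(11/6, 132/31) = 4.258 servings → $6.60.
whole-barley bread only: max(11/4, 132/62) = 2.75 servings → $0.69.
quinoa + whole-barley bread with both tight: 0.621 servings and 1.819 servings → $1.42.
So the least-cost plan costs $0.69.

$0.69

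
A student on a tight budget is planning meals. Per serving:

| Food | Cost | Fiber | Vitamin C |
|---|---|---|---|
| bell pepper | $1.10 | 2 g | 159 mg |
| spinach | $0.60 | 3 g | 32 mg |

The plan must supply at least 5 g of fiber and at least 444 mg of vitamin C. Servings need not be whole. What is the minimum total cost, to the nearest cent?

$3.07

bell pepper only: max(5/2, 444/159) = 2.792 servings → $3.07.
spinach only: max(5/3, 444/32) = 13.88 servings → $8.32.
bell pepper + spinach: the both-tight solution has a negative serving — not a feasible corner.
The minimum over all feasible corners is $3.07.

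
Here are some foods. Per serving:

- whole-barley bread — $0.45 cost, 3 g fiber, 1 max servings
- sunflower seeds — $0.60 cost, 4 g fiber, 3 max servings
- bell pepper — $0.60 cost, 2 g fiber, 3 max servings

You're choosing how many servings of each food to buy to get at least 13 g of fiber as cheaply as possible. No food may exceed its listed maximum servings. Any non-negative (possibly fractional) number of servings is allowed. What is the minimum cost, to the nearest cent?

$1.95

Cost per g of fiber: whole-barley bread $0.1500, sunflower seeds $0.1500, bell pepper $0.3000.
Take 1 serving of whole-barley bread: +3.0 g fiber for $0.45 (total $0.45, still need 10.0 g).
Take 2.5 servings of sunflower seeds: +10.0 g fiber for $1.50 (total $1.95, still need 0.0 g).
Greedy by cheapest-per-g is optimal for a single linear constraint, so the minimum cost is $1.95.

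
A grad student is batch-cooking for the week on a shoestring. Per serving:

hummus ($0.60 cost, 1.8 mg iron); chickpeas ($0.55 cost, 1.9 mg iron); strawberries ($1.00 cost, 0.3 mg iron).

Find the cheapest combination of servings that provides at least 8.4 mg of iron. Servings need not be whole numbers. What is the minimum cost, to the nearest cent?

$2.43

Cost per mg of iron: chickpeas $0.2895, hummus $0.3333, strawberries $3.3333.
With no serving limits, use only chickpeas: 8.4 mg / 1.9 mg = 4.421 servings × $0.55 = $2.43.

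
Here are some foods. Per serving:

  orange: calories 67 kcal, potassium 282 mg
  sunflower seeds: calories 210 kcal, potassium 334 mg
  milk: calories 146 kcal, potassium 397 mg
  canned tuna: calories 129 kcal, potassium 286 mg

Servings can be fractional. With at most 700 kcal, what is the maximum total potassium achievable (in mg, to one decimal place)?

2946.3 mg

Potassium per kcal: orange 4.209, milk 2.719, canned tuna 2.217, sunflower seeds 1.59.
With no serving limits, spend the whole calories allowance on orange: 700 kcal / 67 kcal × 282 mg = 2946.3 mg.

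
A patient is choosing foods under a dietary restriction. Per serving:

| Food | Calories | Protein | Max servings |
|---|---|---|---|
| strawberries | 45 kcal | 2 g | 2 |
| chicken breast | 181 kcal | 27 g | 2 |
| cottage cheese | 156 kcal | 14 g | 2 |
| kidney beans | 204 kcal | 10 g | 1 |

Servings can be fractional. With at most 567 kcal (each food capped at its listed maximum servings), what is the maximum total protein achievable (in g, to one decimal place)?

72.4 g

Protein per kcal: chicken breast 0.1492, cottage cheese 0.08974, kidney beans 0.04902, strawberries 0.04444.
Take 2 servings of chicken breast: uses 362 kcal, +54.0 g protein (running total 54.0 g).
Take 1.314 servings of cottage cheese: uses 205 kcal, +18.4 g protein (running total 72.4 g).
Filling greedily by protein-per-kcal is optimal for one linear limit, giving 72.4 g.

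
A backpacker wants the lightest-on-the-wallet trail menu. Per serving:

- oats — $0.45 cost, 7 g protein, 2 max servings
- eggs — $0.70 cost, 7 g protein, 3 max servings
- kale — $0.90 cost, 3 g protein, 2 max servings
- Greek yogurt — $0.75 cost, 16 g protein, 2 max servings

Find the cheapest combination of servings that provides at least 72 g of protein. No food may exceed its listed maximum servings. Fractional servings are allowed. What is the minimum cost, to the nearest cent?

Cost per g of protein: Greek yogurt $0.0469, oats $0.0643, eggs $0.1000, kale $0.3000.
Take 2 servings of Greek yogurt: +32.0 g protein for $1.50 (total $1.50, still need 40.0 g).
Take 2 servings of oats: +14.0 g protein for $0.90 (total $2.40, still need 26.0 g).
Take 3 servings of eggs: +21.0 g protein for $2.10 (total $4.50, still need 5.0 g).
Take 1.667 servings of kale: +5.0 g protein for $1.50 (total $6.00, still need 0.0 g).
Filling from the cheapest source first is optimal under one linear minimum: $6.00.

$6.00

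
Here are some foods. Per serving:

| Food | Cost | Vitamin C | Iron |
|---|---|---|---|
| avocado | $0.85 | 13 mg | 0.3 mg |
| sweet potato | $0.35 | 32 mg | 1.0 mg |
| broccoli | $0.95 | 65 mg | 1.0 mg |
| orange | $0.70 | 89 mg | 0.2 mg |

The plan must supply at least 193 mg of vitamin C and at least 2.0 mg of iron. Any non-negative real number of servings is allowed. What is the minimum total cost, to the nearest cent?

Compare the cost at each extreme point of the feasible region.
avocado only: max(193/13, 2.0/0.3) = 14.85 servings → $12.62.
sweet potato only: max(193/32, 2.0/1.0) = 6.031 servings → $2.11.
broccoli only: max(193/65, 2.0/1.0) = 2.969 servings → $2.82.
orange only: max(193/89, 2.0/0.2) = 10 servings → $7.00.
avocado + sweet potato with both targets exact would need a negative amount; discard.
avocado + broccoli: intersection lies outside the first quadrant.
avocado + orange with both tight: 5.784 servings and 1.324 servings → $5.84.
sweet potato + broccoli: intersection lies outside the first quadrant.
sweet potato + orange with both tight: 1.688 servings and 1.562 servings → $1.68.
broccoli + orange with both tight: 1.834 servings and 0.8289 servings → $2.32.
Cheapest feasible corner: $1.68.

$1.68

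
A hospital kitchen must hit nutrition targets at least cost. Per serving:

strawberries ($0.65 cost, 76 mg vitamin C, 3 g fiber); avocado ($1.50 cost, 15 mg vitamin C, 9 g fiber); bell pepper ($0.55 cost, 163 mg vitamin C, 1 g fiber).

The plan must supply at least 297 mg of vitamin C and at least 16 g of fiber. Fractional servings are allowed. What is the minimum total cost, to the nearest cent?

$3.24

Check every corner: each single food scaled to meet both minima, and each pair solved so both constraints bind.
strawberries only: max(297/76, 16/3) = 5.333 servings → $3.47.
avocado only: max(297/15, 16/9) = 19.8 servings → $29.70.
bell pepper only: max(297/163, 16/1) = 16 servings → $8.80.
strawberries + avocado with both tight: 3.808 servings and 0.5086 servings → $3.24.
strawberries + bell pepper: the both-tight solution has a negative serving — not a feasible corner.
avocado + bell pepper with both tight: 1.592 servings and 1.676 servings → $3.31.
The minimum over all feasible corners is $3.24.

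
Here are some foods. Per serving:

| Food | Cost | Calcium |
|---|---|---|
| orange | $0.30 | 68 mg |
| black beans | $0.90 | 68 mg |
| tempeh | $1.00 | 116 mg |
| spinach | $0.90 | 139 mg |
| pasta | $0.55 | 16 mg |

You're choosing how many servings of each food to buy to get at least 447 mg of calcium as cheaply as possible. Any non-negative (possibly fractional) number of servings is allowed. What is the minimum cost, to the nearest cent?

Cost per mg of calcium: orange $0.0044, spinach $0.0065, tempeh $0.0086, black beans $0.0132, pasta $0.0344.
With no serving limits, use only orange: 447 mg / 68 mg = 6.574 servings × $0.30 = $1.97.

$1.97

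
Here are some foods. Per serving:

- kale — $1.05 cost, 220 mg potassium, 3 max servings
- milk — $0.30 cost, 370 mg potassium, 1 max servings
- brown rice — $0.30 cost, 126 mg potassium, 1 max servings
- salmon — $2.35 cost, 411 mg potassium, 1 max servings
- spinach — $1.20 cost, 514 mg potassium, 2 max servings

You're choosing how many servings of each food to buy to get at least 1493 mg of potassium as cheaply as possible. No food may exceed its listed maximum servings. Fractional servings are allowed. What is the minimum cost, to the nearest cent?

Cost per mg of potassium: milk $0.0008, spinach $0.0023, brown rice $0.0024, kale $0.0048, salmon $0.0057.
Take 1 serving of milk: +370.0 mg potassium for $0.30 (total $0.30, still need 1123.0 mg).
Take 2 servings of spinach: +1028.0 mg potassium for $2.40 (total $2.70, still need 95.0 mg).
Take 0.754 servings of brown rice: +95.0 mg potassium for $0.23 (total $2.93, still need 0.0 mg).
Filling from the cheapest source first is optimal under one linear minimum: $2.93.

$2.93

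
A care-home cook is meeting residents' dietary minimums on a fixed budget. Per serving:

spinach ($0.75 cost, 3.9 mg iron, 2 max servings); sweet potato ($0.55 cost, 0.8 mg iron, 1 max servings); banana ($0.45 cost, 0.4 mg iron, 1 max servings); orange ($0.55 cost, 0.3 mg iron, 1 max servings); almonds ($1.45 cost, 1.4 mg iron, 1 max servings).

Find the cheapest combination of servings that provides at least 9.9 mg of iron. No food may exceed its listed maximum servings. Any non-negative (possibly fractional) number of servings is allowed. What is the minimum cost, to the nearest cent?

Cost per mg of iron: spinach $0.1923, sweet potato $0.6875, almonds $1.0357, banana $1.1250, orange $1.8333.
Take 2 servings of spinach: +7.8 mg iron for $1.50 (total $1.50, still need 2.1 mg).
Take 1 serving of sweet potato: +0.8 mg iron for $0.55 (total $2.05, still need 1.3 mg).
Take 0.9286 servings of almonds: +1.3 mg iron for $1.35 (total $3.40, still need 0.0 mg).
Filling from the cheapest source first is optimal under one linear minimum: $3.40.

$3.40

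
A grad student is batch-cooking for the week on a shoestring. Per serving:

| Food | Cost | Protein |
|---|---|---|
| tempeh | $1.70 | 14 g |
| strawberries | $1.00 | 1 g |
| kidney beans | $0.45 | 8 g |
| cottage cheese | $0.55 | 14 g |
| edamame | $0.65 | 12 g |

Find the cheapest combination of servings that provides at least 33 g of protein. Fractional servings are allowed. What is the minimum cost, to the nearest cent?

Cost per g of protein: cottage cheese $0.0393, edamame $0.0542, kidney beans $0.0563, tempeh $0.1214, strawberries $1.0000.
With no serving limits, use only cottage cheese: 33 g / 14 g = 2.357 servings × $0.55 = $1.30.

$1.30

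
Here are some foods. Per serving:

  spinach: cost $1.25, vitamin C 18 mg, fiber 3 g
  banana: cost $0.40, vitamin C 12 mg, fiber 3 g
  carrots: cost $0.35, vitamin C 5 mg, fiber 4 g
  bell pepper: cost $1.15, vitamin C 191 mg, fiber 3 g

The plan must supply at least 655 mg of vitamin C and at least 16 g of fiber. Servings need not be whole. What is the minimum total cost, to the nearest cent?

$4.41

With two linear requirements the optimum uses one or two foods; enumerate the corners.
spinach only: max(655/18, 16/3) = 36.39 servings → $45.49.
banana only: max(655/12, 16/3) = 54.58 servings → $21.83.
carrots only: max(655/5, 16/4) = 131 servings → $45.85.
bell pepper only: max(655/191, 16/3) = 5.333 servings → $6.13.
spinach + banana with both targets exact would need a negative amount; discard.
spinach + carrots: intersection lies outside the first quadrant.
spinach + bell pepper with both tight: 2.102 servings and 3.231 servings → $6.34.
banana + carrots with both targets exact would need a negative amount; discard.
banana + bell pepper with both tight: 2.032 servings and 3.302 servings → $4.61.
carrots + bell pepper with both tight: 1.457 servings and 3.391 servings → $4.41.
The minimum over all feasible corners is $4.41.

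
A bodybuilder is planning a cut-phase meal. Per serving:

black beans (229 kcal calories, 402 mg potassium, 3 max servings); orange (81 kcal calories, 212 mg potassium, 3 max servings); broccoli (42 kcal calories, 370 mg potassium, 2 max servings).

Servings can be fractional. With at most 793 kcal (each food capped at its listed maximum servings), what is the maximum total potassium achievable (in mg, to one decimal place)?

Potassium per kcal: broccoli 8.81, orange 2.617, black beans 1.755.
Take 2 servings of broccoli: uses 84 kcal, +740.0 mg potassium (running total 740.0 mg).
Take 3 servings of orange: uses 243 kcal, +636.0 mg potassium (running total 1376.0 mg).
Take 2.035 servings of black beans: uses 466 kcal, +818.0 mg potassium (running total 2194.0 mg).
Filling greedily by potassium-per-kcal is optimal for one linear limit, giving 2194.0 mg.

2194.0 mg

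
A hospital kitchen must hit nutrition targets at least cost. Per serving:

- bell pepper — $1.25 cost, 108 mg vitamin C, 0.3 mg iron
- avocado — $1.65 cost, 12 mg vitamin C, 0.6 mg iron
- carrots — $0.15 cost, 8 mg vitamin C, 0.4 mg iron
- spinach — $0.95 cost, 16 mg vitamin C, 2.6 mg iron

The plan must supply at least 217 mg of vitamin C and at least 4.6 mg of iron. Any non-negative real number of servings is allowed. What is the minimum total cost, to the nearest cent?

At the optimum either one food covers both requirements or two foods hit both targets exactly; no other combination can be cheaper.
bell pepper only: max(217/108, 4.6/0.3) = 15.33 servings → $19.17.
avocado only: max(217/12, 4.6/0.6) = 18.08 servings → $29.84.
carrots only: max(217/8, 4.6/0.4) = 27.12 servings → $4.07.
spinach only: max(217/16, 4.6/2.6) = 13.56 servings → $12.88.
bell pepper + avocado with both tight: 1.225 servings and 7.054 servings → $13.17.
bell pepper + carrots with both tight: 1.225 servings and 10.58 servings → $3.12.
bell pepper + spinach with both tight: 1.778 servings and 1.564 servings → $3.71.
avocado + carrots (both tight): parallel constraints — no distinct corner.
avocado + spinach: intersection lies outside the first quadrant.
carrots + spinach: the both-tight solution has a negative serving — not a feasible corner.
The minimum over all feasible corners is $3.12.

$3.12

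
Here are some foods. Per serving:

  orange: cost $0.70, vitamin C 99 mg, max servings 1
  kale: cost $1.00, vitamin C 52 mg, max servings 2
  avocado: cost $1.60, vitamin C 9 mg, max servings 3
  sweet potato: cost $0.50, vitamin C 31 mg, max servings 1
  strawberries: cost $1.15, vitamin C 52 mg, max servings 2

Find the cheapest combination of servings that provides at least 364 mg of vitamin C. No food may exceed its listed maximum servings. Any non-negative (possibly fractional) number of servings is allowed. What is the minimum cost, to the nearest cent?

Cost per mg of vitamin C: orange $0.0071, sweet potato $0.0161, kale $0.0192, strawberries $0.0221, avocado $0.1778.
Take 1 serving of orange: +99.0 mg vitamin C for $0.70 (total $0.70, still need 265.0 mg).
Take 1 serving of sweet potato: +31.0 mg vitamin C for $0.50 (total $1.20, still need 234.0 mg).
Take 2 servings of kale: +104.0 mg vitamin C for $2.00 (total $3.20, still need 130.0 mg).
Take 2 servings of strawberries: +104.0 mg vitamin C for $2.30 (total $5.50, still need 26.0 mg).
Take 2.889 servings of avocado: +26.0 mg vitamin C for $4.62 (total $10.12, still need 0.0 mg).
Filling from the cheapest source first is optimal under one linear minimum: $10.12.

$10.12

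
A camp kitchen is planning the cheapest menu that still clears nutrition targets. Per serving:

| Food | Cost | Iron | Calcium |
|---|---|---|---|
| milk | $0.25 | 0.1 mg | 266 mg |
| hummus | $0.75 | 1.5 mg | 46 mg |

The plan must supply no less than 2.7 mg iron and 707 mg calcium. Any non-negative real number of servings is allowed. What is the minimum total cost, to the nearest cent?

$1.82

Minimising a linear cost over {iron ≥ 2.7, calcium ≥ 707, servings ≥ 0} — the optimum is at a vertex, using one or two foods.
milk only: max(2.7/0.1, 707/266) = 27 servings → $6.75.
hummus only: max(2.7/1.5, 707/46) = 15.37 servings → $11.53.
milk + hummus with both tight: 2.374 servings and 1.642 servings → $1.82.
So the least-cost plan costs $1.82.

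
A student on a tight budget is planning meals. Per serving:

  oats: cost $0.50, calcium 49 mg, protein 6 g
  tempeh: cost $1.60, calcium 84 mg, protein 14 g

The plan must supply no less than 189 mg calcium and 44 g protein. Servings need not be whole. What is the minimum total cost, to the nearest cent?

The cheapest plan sits at a corner of the feasible region — with two constraints it uses at most two foods.
oats only: max(189/49, 44/6) = 7.333 servings → $3.67.
tempeh only: max(189/84, 44/14) = 3.143 servings → $5.03.
oats + tempeh with both targets exact would need a negative amount; discard.
Cheapest feasible corner: $3.67.

$3.67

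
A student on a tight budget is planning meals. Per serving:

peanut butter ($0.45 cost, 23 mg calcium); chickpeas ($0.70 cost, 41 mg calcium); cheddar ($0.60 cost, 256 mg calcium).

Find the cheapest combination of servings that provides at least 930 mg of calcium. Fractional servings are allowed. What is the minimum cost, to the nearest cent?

Cost per mg of calcium: cheddar $0.0023, chickpeas $0.0171, peanut butter $0.0196.
With no serving limits, use only cheddar: 930 mg / 256 mg = 3.633 servings × $0.60 = $2.18.

$2.18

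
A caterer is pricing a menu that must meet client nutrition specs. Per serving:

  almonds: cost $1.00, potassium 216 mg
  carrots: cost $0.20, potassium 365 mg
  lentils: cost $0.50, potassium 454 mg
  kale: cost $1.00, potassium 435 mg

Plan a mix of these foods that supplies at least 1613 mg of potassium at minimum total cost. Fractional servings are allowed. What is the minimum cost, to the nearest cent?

$0.88

Cost per mg of potassium: carrots $0.0005, lentils $0.0011, kale $0.0023, almonds $0.0046.
With no serving limits, use only carrots: 1613 mg / 365 mg = 4.419 servings × $0.20 = $0.88.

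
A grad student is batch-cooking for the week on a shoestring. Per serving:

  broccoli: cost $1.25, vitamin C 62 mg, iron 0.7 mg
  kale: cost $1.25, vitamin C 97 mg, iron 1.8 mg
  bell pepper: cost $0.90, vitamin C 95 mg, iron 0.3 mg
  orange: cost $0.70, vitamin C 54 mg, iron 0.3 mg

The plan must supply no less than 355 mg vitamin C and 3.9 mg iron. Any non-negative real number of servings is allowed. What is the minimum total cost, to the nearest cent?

broccoli only: max(355/62, 3.9/0.7) = 5.726 servings → $7.16.
kale only: max(355/97, 3.9/1.8) = 3.66 servings → $4.57.
bell pepper only: max(355/95, 3.9/0.3) = 13 servings → $11.70.
orange only: max(355/54, 3.9/0.3) = 13 servings → $9.10.
broccoli + kale with both targets exact would need a negative amount; discard.
broccoli + bell pepper with both tight: 5.511 servings and 0.1399 servings → $7.02.
broccoli + orange with both tight: 5.422 servings and 0.349 servings → $7.02.
kale + bell pepper with both tight: 1.86 servings and 1.837 servings → $3.98.
kale + orange with both tight: 1.529 servings and 3.828 servings → $4.59.
bell pepper + orange: the both-tight solution has a negative serving — not a feasible corner.
Cheapest feasible corner: $3.98.

$3.98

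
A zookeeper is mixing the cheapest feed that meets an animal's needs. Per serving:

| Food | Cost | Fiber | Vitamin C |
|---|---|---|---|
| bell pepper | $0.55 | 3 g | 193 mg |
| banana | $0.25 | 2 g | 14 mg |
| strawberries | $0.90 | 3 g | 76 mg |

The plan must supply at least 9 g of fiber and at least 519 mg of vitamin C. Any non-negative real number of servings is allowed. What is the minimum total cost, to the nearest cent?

$1.59

For a min-cost LP with two ≥-constraints, a basic feasible solution has at most two positive variables.
bell pepper only: max(9/3, 519/193) = 3 servings → $1.65.
banana only: max(9/2, 519/14) = 37.07 servings → $9.27.
strawberries only: max(9/3, 519/76) = 6.829 servings → $6.15.
bell pepper + banana with both tight: 2.651 servings and 0.5233 servings → $1.59.
bell pepper + strawberries with both tight: 2.487 servings and 0.5128 servings → $1.83.
banana + strawberries: the both-tight solution has a negative serving — not a feasible corner.
So the least-cost plan costs $1.59.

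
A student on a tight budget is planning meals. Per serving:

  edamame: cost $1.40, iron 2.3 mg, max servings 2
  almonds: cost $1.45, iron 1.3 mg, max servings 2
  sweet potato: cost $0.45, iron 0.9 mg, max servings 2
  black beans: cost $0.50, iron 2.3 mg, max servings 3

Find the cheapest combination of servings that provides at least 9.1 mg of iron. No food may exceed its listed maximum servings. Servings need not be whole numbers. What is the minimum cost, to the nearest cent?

Cost per mg of iron: black beans $0.2174, sweet potato $0.5000, edamame $0.6087, almonds $1.1154.
Take 3 servings of black beans: +6.9 mg iron for $1.50 (total $1.50, still need 2.2 mg).
Take 2 servings of sweet potato: +1.8 mg iron for $0.90 (total $2.40, still need 0.4 mg).
Take 0.1739 servings of edamame: +0.4 mg iron for $0.24 (total $2.64, still need 0.0 mg).
Filling from the cheapest source first is optimal under one linear minimum: $2.64.

$2.64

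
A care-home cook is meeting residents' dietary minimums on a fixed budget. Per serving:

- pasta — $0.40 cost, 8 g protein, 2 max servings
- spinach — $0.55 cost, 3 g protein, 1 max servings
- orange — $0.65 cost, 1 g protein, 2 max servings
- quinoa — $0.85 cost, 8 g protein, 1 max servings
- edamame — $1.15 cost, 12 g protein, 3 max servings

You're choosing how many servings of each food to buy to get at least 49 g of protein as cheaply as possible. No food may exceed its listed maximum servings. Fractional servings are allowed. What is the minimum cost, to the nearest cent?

Cost per g of protein: pasta $0.0500, edamame $0.0958, quinoa $0.1062, spinach $0.1833, orange $0.6500.
Take 2 servings of pasta: +16.0 g protein for $0.80 (total $0.80, still need 33.0 g).
Take 2.75 servings of edamame: +33.0 g protein for $3.16 (total $3.96, still need 0.0 g).
Filling from the cheapest source first is optimal under one linear minimum: $3.96.

$3.96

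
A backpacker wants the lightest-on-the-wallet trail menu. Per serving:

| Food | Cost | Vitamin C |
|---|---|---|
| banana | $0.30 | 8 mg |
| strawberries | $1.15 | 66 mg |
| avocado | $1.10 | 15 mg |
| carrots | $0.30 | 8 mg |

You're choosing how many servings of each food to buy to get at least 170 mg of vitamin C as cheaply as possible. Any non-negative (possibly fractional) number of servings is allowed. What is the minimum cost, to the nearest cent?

$2.96

Cost per mg of vitamin C: strawberries $0.0174, banana $0.0375, carrots $0.0375, avocado $0.0733.
With no serving limits, use only strawberries: 170 mg / 66 mg = 2.576 servings × $1.15 = $2.96.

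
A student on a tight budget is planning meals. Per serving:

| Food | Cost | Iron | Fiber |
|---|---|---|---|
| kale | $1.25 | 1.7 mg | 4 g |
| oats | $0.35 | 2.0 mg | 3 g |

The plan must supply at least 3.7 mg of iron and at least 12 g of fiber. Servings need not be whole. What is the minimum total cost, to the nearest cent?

The cheapest plan sits at a corner of the feasible region — with two constraints it uses at most two foods.
kale only: max(3.7/1.7, 12/4) = 3 servings → $3.75.
oats only: max(3.7/2.0, 12/3) = 4 servings → $1.40.
kale + oats with both targets exact would need a negative amount; discard.
So the least-cost plan costs $1.40.

$1.40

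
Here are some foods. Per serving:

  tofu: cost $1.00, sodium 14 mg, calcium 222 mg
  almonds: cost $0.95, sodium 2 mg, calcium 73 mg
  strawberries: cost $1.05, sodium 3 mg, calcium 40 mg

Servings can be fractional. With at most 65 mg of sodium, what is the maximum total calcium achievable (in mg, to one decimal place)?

Calcium per mg sodium: almonds 36.5, tofu 15.86, strawberries 13.33.
With no serving limits, spend the whole sodium allowance on almonds: 65 mg / 2 mg × 73 mg = 2372.5 mg.

2372.5 mg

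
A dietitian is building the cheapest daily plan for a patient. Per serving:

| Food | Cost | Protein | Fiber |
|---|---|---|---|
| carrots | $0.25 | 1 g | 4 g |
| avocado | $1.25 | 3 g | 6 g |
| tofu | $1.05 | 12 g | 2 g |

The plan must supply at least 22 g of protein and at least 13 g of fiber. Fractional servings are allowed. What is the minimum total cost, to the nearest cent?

carrots only: max(22/1, 13/4) = 22 servings → $5.50.
avocado only: max(22/3, 13/6) = 7.333 servings → $9.17.
tofu only: max(22/12, 13/2) = 6.5 servings → $6.83.
carrots + avocado: intersection lies outside the first quadrant.
carrots + tofu with both tight: 2.435 servings and 1.63 servings → $2.32.
avocado + tofu with both tight: 1.697 servings and 1.409 servings → $3.60.
The minimum over all feasible corners is $2.32.

$2.32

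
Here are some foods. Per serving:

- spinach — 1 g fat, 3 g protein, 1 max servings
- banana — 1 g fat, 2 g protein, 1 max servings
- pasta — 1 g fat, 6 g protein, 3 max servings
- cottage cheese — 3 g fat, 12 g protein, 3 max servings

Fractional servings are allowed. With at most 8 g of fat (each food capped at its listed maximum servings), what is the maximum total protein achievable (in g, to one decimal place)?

38.0 g

Protein per g fat: pasta 6, cottage cheese 4, spinach 3, banana 2.
Take 3 servings of pasta: uses 3 g fat, +18.0 g protein (running total 18.0 g).
Take 1.667 servings of cottage cheese: uses 5 g fat, +20.0 g protein (running total 38.0 g).
Greedy by best ratio exhausts the fat allowance optimally: 38.0 g.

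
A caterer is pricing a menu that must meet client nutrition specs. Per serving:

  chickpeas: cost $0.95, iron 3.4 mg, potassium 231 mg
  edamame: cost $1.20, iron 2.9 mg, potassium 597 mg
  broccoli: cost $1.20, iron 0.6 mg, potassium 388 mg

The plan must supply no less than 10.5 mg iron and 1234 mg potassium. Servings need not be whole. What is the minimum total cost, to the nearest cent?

$3.44

Two binding constraints pin down two serving amounts, so the optimal mix uses at most two foods. The candidates are each food alone (scaled to the tighter of iron/potassium) and each pair with both constraints tight.
chickpeas only: max(10.5/3.4, 1234/231) = 5.342 servings → $5.07.
edamame only: max(10.5/2.9, 1234/597) = 3.621 servings → $4.34.
broccoli only: max(10.5/0.6, 1234/388) = 17.5 servings → $21.00.
chickpeas + edamame with both tight: 1.978 servings and 1.302 servings → $3.44.
chickpeas + broccoli with both tight: 2.824 servings and 1.499 servings → $4.48.
edamame + broccoli with both targets exact would need a negative amount; discard.
So the least-cost plan costs $3.44.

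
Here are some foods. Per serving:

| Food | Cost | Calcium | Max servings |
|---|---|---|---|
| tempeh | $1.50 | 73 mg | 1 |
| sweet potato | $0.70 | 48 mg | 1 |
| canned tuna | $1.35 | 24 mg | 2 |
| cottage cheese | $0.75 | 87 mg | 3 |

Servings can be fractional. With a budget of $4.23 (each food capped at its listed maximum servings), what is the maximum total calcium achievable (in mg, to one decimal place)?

371.3 mg

Calcium per dollar: cottage cheese 116, sweet potato 68.57, tempeh 48.67, canned tuna 17.78.
Take 3 servings of cottage cheese: spends $2.25, +261.0 mg calcium (running total 261.0 mg).
Take 1 serving of sweet potato: spends $0.70, +48.0 mg calcium (running total 309.0 mg).
Take 0.8533 servings of tempeh: spends $1.28, +62.3 mg calcium (running total 371.3 mg).
Greedy by best ratio exhausts the cost allowance optimally: 371.3 mg.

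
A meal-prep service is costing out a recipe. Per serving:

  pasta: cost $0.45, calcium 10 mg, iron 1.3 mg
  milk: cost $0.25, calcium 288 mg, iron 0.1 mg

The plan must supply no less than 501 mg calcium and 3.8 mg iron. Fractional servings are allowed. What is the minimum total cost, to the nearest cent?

$1.67

pasta only: max(501/10, 3.8/1.3) = 50.1 servings → $22.55.
milk only: max(501/288, 3.8/0.1) = 38 servings → $9.50.
pasta + milk with both tight: 2.797 servings and 1.642 servings → $1.67.
The minimum over all feasible corners is $1.67.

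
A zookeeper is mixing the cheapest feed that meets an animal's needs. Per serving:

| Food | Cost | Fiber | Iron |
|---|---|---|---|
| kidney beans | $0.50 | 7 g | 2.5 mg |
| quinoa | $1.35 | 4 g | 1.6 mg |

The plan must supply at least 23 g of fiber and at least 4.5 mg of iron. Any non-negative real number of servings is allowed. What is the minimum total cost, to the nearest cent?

$1.64

Two binding constraints pin down two serving amounts, so the optimal mix uses at most two foods. The candidates are each food alone (scaled to the tighter of fiber/iron) and each pair with both constraints tight.
kidney beans only: max(23/7, 4.5/2.5) = 3.286 servings → $1.64.
quinoa only: max(23/4, 4.5/1.6) = 5.75 servings → $7.76.
kidney beans + quinoa with both targets exact would need a negative amount; discard.
The minimum over all feasible corners is $1.64.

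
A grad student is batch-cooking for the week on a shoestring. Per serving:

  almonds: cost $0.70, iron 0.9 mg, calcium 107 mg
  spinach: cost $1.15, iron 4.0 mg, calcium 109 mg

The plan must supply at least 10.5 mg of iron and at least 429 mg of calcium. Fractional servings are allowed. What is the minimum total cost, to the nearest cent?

This is a tiny linear program; its minimum lies at a vertex of the feasible set. List the vertices and price them.
almonds only: max(10.5/0.9, 429/107) = 11.67 servings → $8.17.
spinach only: max(10.5/4.0, 429/109) = 3.936 servings → $4.53.
almonds + spinach with both tight: 1.732 servings and 2.235 servings → $3.78.
The minimum over all feasible corners is $3.78.

$3.78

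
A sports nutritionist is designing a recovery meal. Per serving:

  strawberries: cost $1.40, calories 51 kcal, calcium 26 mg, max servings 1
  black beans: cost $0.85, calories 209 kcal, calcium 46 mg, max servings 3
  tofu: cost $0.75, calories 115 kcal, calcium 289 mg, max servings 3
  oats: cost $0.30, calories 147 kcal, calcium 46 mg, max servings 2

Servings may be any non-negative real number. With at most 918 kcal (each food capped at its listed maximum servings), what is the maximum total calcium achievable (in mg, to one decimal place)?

1035.2 mg

Calcium per kcal: tofu 2.513, strawberries 0.5098, oats 0.3129, black beans 0.2201.
Take 3 servings of tofu: uses 345 kcal, +867.0 mg calcium (running total 867.0 mg).
Take 1 serving of strawberries: uses 51 kcal, +26.0 mg calcium (running total 893.0 mg).
Take 2 servings of oats: uses 294 kcal, +92.0 mg calcium (running total 985.0 mg).
Take 1.091 servings of black beans: uses 228 kcal, +50.2 mg calcium (running total 1035.2 mg).
Greedy by best ratio exhausts the calories allowance optimally: 1035.2 mg.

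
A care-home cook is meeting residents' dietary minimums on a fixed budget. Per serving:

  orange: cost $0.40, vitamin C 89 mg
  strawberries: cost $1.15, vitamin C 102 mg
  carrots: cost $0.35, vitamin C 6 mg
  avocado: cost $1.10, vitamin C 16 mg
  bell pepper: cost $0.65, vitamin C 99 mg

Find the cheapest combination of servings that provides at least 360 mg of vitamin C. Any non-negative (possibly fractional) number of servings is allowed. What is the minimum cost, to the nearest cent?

$1.62

Cost per mg of vitamin C: orange $0.0045, bell pepper $0.0066, strawberries $0.0113, carrots $0.0583, avocado $0.0688.
With no serving limits, use only orange: 360 mg / 89 mg = 4.045 servings × $0.40 = $1.62.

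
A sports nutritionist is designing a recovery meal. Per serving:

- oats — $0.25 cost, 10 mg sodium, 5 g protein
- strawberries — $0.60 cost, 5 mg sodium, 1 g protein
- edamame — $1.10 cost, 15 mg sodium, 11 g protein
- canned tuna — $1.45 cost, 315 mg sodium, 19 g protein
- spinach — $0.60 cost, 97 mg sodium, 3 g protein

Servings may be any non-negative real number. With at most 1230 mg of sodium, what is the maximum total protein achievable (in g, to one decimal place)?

902.0 g

Protein per mg sodium: edamame 0.7333, oats 0.5, strawberries 0.2, canned tuna 0.06032, spinach 0.03093.
With no serving limits, spend the whole sodium allowance on edamame: 1230 mg / 15 mg × 11 g = 902.0 g.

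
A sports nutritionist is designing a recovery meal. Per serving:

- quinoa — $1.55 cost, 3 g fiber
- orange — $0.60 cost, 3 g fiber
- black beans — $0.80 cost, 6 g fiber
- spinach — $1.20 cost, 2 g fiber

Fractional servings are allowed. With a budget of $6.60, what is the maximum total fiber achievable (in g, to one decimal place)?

49.5 g

Fiber per dollar: black beans 7.5, orange 5, quinoa 1.935, spinach 1.667.
With no serving limits, spend the whole cost allowance on black beans: $6.60 / $0.80 × 6 g = 49.5 g.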